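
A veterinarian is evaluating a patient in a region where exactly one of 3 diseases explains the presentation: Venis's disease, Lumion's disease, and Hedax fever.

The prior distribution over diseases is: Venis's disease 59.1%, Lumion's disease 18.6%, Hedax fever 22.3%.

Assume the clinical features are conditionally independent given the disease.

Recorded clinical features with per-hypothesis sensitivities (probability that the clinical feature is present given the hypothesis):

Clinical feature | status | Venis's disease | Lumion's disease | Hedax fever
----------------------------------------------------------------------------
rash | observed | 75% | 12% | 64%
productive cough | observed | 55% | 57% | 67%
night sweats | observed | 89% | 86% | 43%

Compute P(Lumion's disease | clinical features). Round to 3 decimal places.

Multiply each prior by the joint likelihood of the clinical feature pattern:
  Venis's disease: 0.591 × 0.75 × 0.55 × 0.89 = 0.21697
  Lumion's disease: 0.186 × 0.12 × 0.57 × 0.86 = 0.010941
  Hedax fever: 0.223 × 0.64 × 0.67 × 0.43 = 0.041118
Normalizing constant Z = 0.21697 + 0.010941 + 0.041118 = 0.26903.
P(Lumion's disease | evidence) = 0.010941 / 0.26903 ≈ 0.041.

0.041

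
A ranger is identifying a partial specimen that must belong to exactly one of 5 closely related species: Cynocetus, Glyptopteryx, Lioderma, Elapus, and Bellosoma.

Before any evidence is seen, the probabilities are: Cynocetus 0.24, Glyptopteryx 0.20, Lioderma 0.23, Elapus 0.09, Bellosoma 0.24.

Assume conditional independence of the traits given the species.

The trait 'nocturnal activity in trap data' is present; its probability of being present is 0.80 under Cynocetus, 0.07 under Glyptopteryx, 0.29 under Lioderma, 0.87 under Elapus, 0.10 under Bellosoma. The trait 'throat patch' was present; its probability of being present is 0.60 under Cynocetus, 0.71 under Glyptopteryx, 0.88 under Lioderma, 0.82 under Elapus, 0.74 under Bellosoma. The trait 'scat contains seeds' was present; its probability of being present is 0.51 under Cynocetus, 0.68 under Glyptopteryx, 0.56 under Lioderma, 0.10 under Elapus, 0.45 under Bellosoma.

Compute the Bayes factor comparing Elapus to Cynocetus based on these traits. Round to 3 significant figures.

0.291

Take the product of per-trait likelihoods under each hypothesis, then divide.
  Elapus: 0.87 × 0.82 × 0.10 = 0.07134
  Cynocetus: 0.80 × 0.60 × 0.51 = 0.2448
Bayes factor = 0.07134 / 0.2448 ≈ 0.291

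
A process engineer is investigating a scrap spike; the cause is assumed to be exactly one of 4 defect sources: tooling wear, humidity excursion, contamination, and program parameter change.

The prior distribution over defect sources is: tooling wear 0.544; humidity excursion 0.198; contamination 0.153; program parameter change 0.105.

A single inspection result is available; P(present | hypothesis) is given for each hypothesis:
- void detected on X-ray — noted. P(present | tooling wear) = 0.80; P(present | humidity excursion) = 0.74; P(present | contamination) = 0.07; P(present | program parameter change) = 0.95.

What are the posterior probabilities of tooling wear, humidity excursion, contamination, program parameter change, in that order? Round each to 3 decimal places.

0.629, 0.212, 0.015, 0.144

For each hypothesis, the unnormalized posterior weight is prior × likelihood:
  tooling wear: 0.544 × 0.80 = 0.4352
  humidity excursion: 0.198 × 0.74 = 0.14652
  contamination: 0.153 × 0.07 = 0.01071
  program parameter change: 0.105 × 0.95 = 0.09975
Marginal likelihood of the evidence = 0.69218.
P(tooling wear | evidence) = 0.4352 / 0.69218 ≈ 0.629
P(humidity excursion | evidence) = 0.14652 / 0.69218 ≈ 0.212
P(contamination | evidence) = 0.01071 / 0.69218 ≈ 0.015
P(program parameter change | evidence) = 0.09975 / 0.69218 ≈ 0.144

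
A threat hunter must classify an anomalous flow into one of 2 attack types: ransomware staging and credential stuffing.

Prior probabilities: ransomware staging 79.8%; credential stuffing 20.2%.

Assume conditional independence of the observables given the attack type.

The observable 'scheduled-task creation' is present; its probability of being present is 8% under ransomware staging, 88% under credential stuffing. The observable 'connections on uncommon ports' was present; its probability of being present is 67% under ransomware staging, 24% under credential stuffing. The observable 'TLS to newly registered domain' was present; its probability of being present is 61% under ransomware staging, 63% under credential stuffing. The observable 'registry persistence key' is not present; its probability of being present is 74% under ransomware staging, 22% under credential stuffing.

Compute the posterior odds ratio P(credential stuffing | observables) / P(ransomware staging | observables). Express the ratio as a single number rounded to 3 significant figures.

3.09

The normalizing constant cancels in an odds ratio, so compute prior × likelihood for the two hypotheses only (using 1 − P(present | H) for each absent observable):
  credential stuffing: 0.202 × 0.88 × 0.24 × 0.63 × (1 − 0.22) = 0.020964
  ransomware staging: 0.798 × 0.08 × 0.67 × 0.61 × (1 − 0.74) = 0.0067838
Posterior odds = 0.020964 / 0.0067838 ≈ 3.09.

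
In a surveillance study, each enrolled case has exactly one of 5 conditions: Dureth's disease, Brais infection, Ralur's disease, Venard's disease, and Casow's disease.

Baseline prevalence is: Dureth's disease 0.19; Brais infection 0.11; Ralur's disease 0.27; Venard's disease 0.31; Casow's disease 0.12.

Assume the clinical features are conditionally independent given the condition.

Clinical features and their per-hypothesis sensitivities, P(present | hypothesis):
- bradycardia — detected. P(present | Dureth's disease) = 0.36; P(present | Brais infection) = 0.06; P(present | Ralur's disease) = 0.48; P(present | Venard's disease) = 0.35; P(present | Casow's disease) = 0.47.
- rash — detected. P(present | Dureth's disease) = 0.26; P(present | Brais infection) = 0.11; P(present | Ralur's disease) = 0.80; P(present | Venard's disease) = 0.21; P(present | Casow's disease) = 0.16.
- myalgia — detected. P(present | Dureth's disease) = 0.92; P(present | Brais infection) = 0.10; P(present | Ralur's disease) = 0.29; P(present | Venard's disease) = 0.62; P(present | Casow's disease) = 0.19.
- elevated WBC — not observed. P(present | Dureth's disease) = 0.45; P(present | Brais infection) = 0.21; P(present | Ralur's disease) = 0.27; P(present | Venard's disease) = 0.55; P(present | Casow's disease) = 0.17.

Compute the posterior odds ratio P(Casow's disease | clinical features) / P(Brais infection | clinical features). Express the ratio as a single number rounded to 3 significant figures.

The normalizing constant cancels in an odds ratio, so compute prior × likelihood for the two hypotheses only (using 1 − P(present | H) for each absent clinical feature):
  Casow's disease: 0.12 × 0.47 × 0.16 × 0.19 × (1 − 0.17) = 0.0014231
  Brais infection: 0.11 × 0.06 × 0.11 × 0.10 × (1 − 0.21) = 5.7354e-05
Odds(Casow's disease : Brais infection) = 0.0014231 / 5.7354e-05 ≈ 24.8.

24.8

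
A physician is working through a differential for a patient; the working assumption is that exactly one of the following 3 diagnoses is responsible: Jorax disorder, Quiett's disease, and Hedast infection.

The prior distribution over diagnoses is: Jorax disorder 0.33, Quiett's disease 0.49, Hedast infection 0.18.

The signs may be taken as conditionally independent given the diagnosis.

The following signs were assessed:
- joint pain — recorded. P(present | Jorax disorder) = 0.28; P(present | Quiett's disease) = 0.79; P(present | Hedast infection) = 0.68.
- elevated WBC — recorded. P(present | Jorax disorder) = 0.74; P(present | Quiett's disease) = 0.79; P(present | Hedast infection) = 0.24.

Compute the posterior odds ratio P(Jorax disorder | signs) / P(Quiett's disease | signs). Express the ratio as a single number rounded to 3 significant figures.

0.224

The normalizing constant cancels in an odds ratio, so compute prior × likelihood for the two hypotheses only:
  Jorax disorder: 0.33 × 0.28 × 0.74 = 0.068376
  Quiett's disease: 0.49 × 0.79 × 0.79 = 0.30581
Posterior odds = 0.068376 / 0.30581 ≈ 0.224.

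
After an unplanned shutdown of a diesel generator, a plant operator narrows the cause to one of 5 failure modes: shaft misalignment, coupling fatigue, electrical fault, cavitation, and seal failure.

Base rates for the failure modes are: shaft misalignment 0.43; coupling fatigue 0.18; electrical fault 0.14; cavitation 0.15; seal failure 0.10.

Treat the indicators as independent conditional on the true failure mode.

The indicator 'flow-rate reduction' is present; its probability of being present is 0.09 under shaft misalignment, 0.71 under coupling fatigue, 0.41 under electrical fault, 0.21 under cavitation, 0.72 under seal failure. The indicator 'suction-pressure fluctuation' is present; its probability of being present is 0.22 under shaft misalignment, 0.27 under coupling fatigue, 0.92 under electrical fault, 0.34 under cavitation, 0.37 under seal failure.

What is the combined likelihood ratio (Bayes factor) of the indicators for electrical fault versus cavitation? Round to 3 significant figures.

Take the product of per-indicator likelihoods under each hypothesis, then divide.
  electrical fault: 0.41 × 0.92 = 0.3772
  cavitation: 0.21 × 0.34 = 0.0714
Bayes factor = 0.3772 / 0.0714 ≈ 5.28

5.28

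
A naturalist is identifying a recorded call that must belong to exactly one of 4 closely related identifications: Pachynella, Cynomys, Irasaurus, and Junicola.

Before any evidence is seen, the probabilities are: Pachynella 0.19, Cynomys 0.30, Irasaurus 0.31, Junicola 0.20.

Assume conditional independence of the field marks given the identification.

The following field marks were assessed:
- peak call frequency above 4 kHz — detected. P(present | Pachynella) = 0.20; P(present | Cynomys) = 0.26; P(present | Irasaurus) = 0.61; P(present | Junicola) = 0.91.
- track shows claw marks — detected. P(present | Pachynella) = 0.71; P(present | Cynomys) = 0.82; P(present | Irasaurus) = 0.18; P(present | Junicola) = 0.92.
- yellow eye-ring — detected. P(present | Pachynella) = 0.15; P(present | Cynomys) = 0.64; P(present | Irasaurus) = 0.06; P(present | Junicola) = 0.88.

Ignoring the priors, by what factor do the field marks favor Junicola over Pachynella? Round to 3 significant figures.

Joint likelihood of the field mark pattern under each hypothesis:
  Junicola: 0.91 × 0.92 × 0.88 = 0.73674
  Pachynella: 0.20 × 0.71 × 0.15 = 0.0213
Bayes factor = 0.73674 / 0.0213 ≈ 34.6

34.6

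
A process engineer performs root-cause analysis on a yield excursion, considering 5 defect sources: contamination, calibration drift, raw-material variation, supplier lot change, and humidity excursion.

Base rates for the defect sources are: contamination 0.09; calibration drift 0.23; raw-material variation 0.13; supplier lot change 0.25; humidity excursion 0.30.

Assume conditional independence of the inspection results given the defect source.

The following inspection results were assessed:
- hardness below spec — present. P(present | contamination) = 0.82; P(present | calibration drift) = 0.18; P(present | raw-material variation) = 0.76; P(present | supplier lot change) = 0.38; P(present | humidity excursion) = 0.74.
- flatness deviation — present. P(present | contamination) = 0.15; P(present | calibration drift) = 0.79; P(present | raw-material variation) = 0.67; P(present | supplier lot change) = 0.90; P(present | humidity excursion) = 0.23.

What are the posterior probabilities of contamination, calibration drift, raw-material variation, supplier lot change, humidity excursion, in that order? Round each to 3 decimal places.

0.045, 0.133, 0.269, 0.347, 0.207

By Bayes' rule with conditional independence, the unnormalized weight for each hypothesis is prior × ∏ likelihoods:
  contamination: 0.09 × 0.82 × 0.15 = 0.01107
  calibration drift: 0.23 × 0.18 × 0.79 = 0.032706
  raw-material variation: 0.13 × 0.76 × 0.67 = 0.066196
  supplier lot change: 0.25 × 0.38 × 0.90 = 0.0855
  humidity excursion: 0.30 × 0.74 × 0.23 = 0.05106
The unnormalized weights sum to 0.24653.
P(contamination | evidence) = 0.01107 / 0.24653 ≈ 0.045
P(calibration drift | evidence) = 0.032706 / 0.24653 ≈ 0.133
P(raw-material variation | evidence) = 0.066196 / 0.24653 ≈ 0.269
P(supplier lot change | evidence) = 0.0855 / 0.24653 ≈ 0.347
P(humidity excursion | evidence) = 0.05106 / 0.24653 ≈ 0.207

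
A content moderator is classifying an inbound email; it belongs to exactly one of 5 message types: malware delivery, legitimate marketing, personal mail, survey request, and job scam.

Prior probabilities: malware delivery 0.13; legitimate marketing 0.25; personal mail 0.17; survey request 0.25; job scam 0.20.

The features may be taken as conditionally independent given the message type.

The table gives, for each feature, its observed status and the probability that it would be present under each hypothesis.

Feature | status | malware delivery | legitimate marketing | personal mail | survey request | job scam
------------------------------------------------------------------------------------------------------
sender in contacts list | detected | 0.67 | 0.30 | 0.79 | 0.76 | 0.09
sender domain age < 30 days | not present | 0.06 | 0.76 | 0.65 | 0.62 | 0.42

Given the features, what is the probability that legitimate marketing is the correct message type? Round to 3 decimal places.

For each hypothesis, the unnormalized posterior weight is prior × product of the feature likelihoods (using 1 − P(present | H) for each absent feature):
  malware delivery: 0.13 × 0.67 × (1 − 0.06) = 0.081874
  legitimate marketing: 0.25 × 0.30 × (1 − 0.76) = 0.018
  personal mail: 0.17 × 0.79 × (1 − 0.65) = 0.047005
  survey request: 0.25 × 0.76 × (1 − 0.62) = 0.0722
  job scam: 0.20 × 0.09 × (1 − 0.42) = 0.01044
Normalizing constant Z = 0.081874 + 0.018 + 0.047005 + 0.0722 + 0.01044 = 0.22952.
P(legitimate marketing | evidence) = 0.018 / 0.22952 ≈ 0.078.

0.078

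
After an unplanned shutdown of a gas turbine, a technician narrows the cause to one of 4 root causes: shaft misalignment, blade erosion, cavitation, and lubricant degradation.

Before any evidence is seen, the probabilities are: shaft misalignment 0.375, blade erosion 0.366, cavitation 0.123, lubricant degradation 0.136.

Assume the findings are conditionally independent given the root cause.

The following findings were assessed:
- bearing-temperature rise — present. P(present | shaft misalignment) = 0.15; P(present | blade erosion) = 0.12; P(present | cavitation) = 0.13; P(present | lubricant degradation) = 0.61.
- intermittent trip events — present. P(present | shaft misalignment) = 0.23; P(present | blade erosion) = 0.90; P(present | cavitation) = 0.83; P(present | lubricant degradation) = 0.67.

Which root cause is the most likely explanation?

lubricant degradation

For each hypothesis, the unnormalized posterior weight is prior × product of the finding likelihoods:
  shaft misalignment: 0.375 × 0.15 × 0.23 = 0.012937
  blade erosion: 0.366 × 0.12 × 0.90 = 0.039528
  cavitation: 0.123 × 0.13 × 0.83 = 0.013272
  lubricant degradation: 0.136 × 0.61 × 0.67 = 0.055583
Marginal likelihood of the evidence = 0.12132.
P(shaft misalignment | evidence) ≈ 0.012937 / 0.12132 ≈ 0.107
P(blade erosion | evidence) ≈ 0.039528 / 0.12132 ≈ 0.326
P(cavitation | evidence) ≈ 0.013272 / 0.12132 ≈ 0.109
P(lubricant degradation | evidence) ≈ 0.055583 / 0.12132 ≈ 0.458
The largest is 0.458, so lubricant degradation is most probable.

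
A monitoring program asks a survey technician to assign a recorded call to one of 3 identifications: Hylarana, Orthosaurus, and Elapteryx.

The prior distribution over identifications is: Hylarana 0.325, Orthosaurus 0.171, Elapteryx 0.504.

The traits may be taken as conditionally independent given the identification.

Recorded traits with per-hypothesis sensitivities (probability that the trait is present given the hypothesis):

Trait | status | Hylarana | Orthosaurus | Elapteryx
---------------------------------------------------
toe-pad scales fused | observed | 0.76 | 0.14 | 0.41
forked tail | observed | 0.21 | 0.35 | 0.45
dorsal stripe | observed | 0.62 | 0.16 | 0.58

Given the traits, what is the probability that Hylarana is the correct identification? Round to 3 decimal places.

Multiply each prior by the joint likelihood of the trait pattern:
  Hylarana: 0.325 × 0.76 × 0.21 × 0.62 = 0.032159
  Orthosaurus: 0.171 × 0.14 × 0.35 × 0.16 = 0.0013406
  Elapteryx: 0.504 × 0.41 × 0.45 × 0.58 = 0.053933
Marginal likelihood of the evidence = 0.087433.
P(Hylarana | evidence) = 0.032159 / 0.087433 ≈ 0.368.

0.368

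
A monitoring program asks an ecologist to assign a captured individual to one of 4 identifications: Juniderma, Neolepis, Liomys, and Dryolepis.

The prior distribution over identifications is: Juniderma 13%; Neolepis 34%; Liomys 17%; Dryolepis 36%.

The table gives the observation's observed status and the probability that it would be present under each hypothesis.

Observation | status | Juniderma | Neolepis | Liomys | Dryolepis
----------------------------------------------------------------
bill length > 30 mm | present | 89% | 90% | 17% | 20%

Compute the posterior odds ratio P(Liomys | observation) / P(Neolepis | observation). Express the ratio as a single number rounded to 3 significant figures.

Posterior odds equal prior odds times the likelihood ratio; only the two competing hypotheses matter.
  Liomys: 0.17 × 0.17 = 0.0289
  Neolepis: 0.34 × 0.90 = 0.306
Odds(Liomys : Neolepis) = 0.0289 / 0.306 ≈ 0.0944.

0.0944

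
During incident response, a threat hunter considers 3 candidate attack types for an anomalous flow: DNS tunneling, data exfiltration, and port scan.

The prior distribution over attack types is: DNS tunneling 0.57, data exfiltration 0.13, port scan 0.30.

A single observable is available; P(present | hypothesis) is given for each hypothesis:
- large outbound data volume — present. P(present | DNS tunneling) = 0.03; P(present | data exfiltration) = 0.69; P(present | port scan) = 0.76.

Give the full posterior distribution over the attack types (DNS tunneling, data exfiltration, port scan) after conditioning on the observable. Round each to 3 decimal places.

0.051, 0.268, 0.681

By Bayes' rule, the unnormalized weight for each hypothesis is prior × likelihood:
  DNS tunneling: 0.57 × 0.03 = 0.0171
  data exfiltration: 0.13 × 0.69 = 0.0897
  port scan: 0.30 × 0.76 = 0.228
The unnormalized weights sum to 0.3348.
P(DNS tunneling | evidence) = 0.0171 / 0.3348 ≈ 0.051
P(data exfiltration | evidence) = 0.0897 / 0.3348 ≈ 0.268
P(port scan | evidence) = 0.228 / 0.3348 ≈ 0.681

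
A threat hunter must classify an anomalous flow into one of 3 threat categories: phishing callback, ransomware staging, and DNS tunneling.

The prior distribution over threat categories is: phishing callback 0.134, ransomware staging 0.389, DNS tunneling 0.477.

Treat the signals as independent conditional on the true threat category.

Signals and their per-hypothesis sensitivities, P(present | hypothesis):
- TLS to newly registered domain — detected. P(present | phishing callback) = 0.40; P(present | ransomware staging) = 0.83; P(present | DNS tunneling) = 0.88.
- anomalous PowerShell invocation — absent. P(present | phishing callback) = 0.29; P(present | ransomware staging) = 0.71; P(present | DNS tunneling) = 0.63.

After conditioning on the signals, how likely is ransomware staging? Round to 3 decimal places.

0.326

By Bayes' rule with conditional independence, the unnormalized weight for each hypothesis is prior × ∏ likelihoods (using 1 − P(present | H) for each absent signal):
  phishing callback: 0.134 × 0.40 × (1 − 0.29) = 0.038056
  ransomware staging: 0.389 × 0.83 × (1 − 0.71) = 0.093632
  DNS tunneling: 0.477 × 0.88 × (1 − 0.63) = 0.15531
The unnormalized weights sum to 0.287.
P(ransomware staging | evidence) = 0.093632 / 0.287 ≈ 0.326.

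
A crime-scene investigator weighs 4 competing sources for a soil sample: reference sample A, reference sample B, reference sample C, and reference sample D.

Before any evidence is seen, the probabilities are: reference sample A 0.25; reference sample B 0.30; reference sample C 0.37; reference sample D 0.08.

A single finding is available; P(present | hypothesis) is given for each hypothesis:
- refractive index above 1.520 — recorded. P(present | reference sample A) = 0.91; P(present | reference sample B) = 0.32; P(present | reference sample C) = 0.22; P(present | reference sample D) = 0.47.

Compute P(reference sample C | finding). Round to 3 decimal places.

0.184

By Bayes' rule, the unnormalized weight for each hypothesis is prior × likelihood:
  reference sample A: 0.25 × 0.91 = 0.2275
  reference sample B: 0.30 × 0.32 = 0.096
  reference sample C: 0.37 × 0.22 = 0.0814
  reference sample D: 0.08 × 0.47 = 0.0376
Normalizing constant Z = 0.2275 + 0.096 + 0.0814 + 0.0376 = 0.4425.
P(reference sample C | evidence) = 0.0814 / 0.4425 ≈ 0.184.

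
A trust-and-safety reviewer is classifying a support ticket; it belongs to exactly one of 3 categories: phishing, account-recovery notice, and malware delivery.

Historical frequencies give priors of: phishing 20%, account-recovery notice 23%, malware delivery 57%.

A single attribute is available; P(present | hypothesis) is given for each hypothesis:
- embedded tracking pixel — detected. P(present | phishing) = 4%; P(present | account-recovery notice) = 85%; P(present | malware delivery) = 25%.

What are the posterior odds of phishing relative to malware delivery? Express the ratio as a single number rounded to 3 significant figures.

The normalizing constant cancels in an odds ratio, so compute prior × likelihood for the two hypotheses only:
  phishing: 0.20 × 0.04 = 0.008
  malware delivery: 0.57 × 0.25 = 0.1425
Posterior odds = 0.008 / 0.1425 ≈ 0.0561.

0.0561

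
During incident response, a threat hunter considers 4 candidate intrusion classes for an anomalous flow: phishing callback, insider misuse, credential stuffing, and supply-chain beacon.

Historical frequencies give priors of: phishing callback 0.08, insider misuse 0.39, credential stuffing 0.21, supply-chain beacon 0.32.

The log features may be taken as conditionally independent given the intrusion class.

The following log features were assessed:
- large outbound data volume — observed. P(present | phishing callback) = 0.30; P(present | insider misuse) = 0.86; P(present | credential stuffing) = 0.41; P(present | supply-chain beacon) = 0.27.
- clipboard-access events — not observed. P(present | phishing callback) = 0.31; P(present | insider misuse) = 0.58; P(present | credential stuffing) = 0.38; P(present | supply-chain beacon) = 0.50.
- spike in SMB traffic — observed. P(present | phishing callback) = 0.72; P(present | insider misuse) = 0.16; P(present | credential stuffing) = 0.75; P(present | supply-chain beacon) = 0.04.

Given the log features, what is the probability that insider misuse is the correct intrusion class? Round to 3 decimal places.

For each hypothesis, the unnormalized posterior weight is prior × product of the log feature likelihoods (using 1 − P(present | H) for each absent log feature):
  phishing callback: 0.08 × 0.30 × (1 − 0.31) × 0.72 = 0.011923
  insider misuse: 0.39 × 0.86 × (1 − 0.58) × 0.16 = 0.022539
  credential stuffing: 0.21 × 0.41 × (1 − 0.38) × 0.75 = 0.040037
  supply-chain beacon: 0.32 × 0.27 × (1 − 0.50) × 0.04 = 0.001728
Normalizing constant Z = 0.011923 + 0.022539 + 0.040037 + 0.001728 = 0.076227.
P(insider misuse | evidence) = 0.022539 / 0.076227 ≈ 0.296.

0.296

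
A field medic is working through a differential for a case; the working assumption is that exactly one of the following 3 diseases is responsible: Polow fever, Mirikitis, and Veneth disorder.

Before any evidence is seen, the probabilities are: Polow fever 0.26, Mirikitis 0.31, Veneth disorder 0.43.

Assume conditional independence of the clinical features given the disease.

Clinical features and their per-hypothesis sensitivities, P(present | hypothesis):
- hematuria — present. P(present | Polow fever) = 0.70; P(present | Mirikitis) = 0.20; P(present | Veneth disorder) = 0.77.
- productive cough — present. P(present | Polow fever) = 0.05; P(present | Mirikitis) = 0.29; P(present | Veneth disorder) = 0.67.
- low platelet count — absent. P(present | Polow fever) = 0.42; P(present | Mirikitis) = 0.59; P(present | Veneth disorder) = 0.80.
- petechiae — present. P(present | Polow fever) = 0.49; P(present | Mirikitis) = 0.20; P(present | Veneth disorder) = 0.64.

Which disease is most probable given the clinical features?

Veneth disorder

Multiply each prior by the joint likelihood of the clinical feature pattern (using 1 − P(present | H) for each absent clinical feature):
  Polow fever: 0.26 × 0.70 × 0.05 × (1 − 0.42) × 0.49 = 0.0025862
  Mirikitis: 0.31 × 0.20 × 0.29 × (1 − 0.59) × 0.20 = 0.0014744
  Veneth disorder: 0.43 × 0.77 × 0.67 × (1 − 0.80) × 0.64 = 0.028395
Marginal likelihood of the evidence = 0.032456.
P(Polow fever | evidence) ≈ 0.0025862 / 0.032456 ≈ 0.080
P(Mirikitis | evidence) ≈ 0.0014744 / 0.032456 ≈ 0.045
P(Veneth disorder | evidence) ≈ 0.028395 / 0.032456 ≈ 0.875
The largest is 0.875, so Veneth disorder is most probable.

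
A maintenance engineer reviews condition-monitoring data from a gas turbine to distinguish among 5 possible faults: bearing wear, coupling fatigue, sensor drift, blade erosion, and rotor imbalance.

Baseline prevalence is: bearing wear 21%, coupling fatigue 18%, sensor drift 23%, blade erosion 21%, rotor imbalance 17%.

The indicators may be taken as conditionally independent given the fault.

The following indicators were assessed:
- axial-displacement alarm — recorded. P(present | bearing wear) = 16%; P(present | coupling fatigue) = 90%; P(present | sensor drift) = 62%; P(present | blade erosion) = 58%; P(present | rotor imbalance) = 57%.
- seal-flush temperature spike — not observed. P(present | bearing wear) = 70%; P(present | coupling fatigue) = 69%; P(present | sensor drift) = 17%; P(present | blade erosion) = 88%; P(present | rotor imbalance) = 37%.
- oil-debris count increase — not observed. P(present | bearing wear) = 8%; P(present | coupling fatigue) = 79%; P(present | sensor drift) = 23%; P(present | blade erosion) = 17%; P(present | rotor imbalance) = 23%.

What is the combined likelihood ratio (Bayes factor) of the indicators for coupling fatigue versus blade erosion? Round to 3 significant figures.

Take the product of per-indicator likelihoods under each hypothesis (using 1 − P(present | H) for each absent indicator), then divide.
  coupling fatigue: 0.90 × (1 − 0.69) × (1 − 0.79) = 0.05859
  blade erosion: 0.58 × (1 − 0.88) × (1 − 0.17) = 0.057768
Bayes factor = 0.05859 / 0.057768 ≈ 1.01

1.01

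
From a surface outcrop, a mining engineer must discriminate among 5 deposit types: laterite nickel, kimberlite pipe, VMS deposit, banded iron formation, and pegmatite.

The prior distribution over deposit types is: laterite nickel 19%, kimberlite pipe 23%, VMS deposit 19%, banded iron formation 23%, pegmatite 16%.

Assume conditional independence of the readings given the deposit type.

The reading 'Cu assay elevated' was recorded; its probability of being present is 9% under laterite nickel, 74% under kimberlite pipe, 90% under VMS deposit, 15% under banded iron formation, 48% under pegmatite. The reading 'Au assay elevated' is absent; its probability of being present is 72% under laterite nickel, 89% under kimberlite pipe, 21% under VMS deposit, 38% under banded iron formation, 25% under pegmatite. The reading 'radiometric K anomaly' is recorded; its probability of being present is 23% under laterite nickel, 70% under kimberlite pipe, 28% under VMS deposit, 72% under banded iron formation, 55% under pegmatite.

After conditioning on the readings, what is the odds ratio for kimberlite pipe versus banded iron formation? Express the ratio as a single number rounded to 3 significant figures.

Posterior odds equal prior odds times the likelihood ratio; only the two competing hypotheses matter (using 1 − P(present | H) for each absent reading).
  kimberlite pipe: 0.23 × 0.74 × (1 − 0.89) × 0.70 = 0.013105
  banded iron formation: 0.23 × 0.15 × (1 − 0.38) × 0.72 = 0.015401
Posterior odds = 0.013105 / 0.015401 ≈ 0.851.

0.851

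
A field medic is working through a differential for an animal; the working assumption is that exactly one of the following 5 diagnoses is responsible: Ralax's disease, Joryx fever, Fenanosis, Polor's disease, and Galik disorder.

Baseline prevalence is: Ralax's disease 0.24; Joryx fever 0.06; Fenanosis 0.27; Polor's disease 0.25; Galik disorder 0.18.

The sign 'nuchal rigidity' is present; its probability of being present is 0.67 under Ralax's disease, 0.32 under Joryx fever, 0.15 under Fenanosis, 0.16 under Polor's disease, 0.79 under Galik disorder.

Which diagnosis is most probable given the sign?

For each hypothesis, the unnormalized posterior weight is prior × likelihood:
  Ralax's disease: 0.24 × 0.67 = 0.1608
  Joryx fever: 0.06 × 0.32 = 0.0192
  Fenanosis: 0.27 × 0.15 = 0.0405
  Polor's disease: 0.25 × 0.16 = 0.04
  Galik disorder: 0.18 × 0.79 = 0.1422
Marginal likelihood of the evidence = 0.4027.
P(Ralax's disease | evidence) ≈ 0.1608 / 0.4027 ≈ 0.399
P(Joryx fever | evidence) ≈ 0.0192 / 0.4027 ≈ 0.048
P(Fenanosis | evidence) ≈ 0.0405 / 0.4027 ≈ 0.101
P(Polor's disease | evidence) ≈ 0.04 / 0.4027 ≈ 0.099
P(Galik disorder | evidence) ≈ 0.1422 / 0.4027 ≈ 0.353
The largest is 0.399, so Ralax's disease is most probable.

Ralax's disease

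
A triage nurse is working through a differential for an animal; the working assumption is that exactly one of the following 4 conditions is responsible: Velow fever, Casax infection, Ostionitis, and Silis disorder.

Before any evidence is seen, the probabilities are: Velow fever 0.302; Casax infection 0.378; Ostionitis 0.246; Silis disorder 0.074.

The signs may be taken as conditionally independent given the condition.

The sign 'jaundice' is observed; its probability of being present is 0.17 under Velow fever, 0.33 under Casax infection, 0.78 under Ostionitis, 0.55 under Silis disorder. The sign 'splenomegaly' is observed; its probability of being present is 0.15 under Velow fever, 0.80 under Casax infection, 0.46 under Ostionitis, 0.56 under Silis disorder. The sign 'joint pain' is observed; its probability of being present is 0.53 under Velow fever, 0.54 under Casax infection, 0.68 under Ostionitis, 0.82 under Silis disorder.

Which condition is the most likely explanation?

By Bayes' rule with conditional independence, the unnormalized weight for each hypothesis is prior × ∏ likelihoods:
  Velow fever: 0.302 × 0.17 × 0.15 × 0.53 = 0.0040815
  Casax infection: 0.378 × 0.33 × 0.80 × 0.54 = 0.053888
  Ostionitis: 0.246 × 0.78 × 0.46 × 0.68 = 0.06002
  Silis disorder: 0.074 × 0.55 × 0.56 × 0.82 = 0.018689
Marginal likelihood of the evidence = 0.13668.
P(Velow fever | evidence) ≈ 0.0040815 / 0.13668 ≈ 0.030
P(Casax infection | evidence) ≈ 0.053888 / 0.13668 ≈ 0.394
P(Ostionitis | evidence) ≈ 0.06002 / 0.13668 ≈ 0.439
P(Silis disorder | evidence) ≈ 0.018689 / 0.13668 ≈ 0.137
The largest is 0.439, so Ostionitis is most probable.

Ostionitis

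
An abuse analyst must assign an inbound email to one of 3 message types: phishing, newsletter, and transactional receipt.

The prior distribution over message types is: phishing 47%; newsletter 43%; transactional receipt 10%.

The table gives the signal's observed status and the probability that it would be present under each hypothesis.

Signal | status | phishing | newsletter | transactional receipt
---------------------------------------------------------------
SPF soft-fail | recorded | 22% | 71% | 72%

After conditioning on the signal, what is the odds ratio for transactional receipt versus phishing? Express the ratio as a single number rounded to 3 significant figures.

Unnormalized posterior weight (prior times the signal likelihood) for each of the two hypotheses:
  transactional receipt: 0.10 × 0.72 = 0.072
  phishing: 0.47 × 0.22 = 0.1034
Odds(transactional receipt : phishing) = 0.072 / 0.1034 ≈ 0.696.

0.696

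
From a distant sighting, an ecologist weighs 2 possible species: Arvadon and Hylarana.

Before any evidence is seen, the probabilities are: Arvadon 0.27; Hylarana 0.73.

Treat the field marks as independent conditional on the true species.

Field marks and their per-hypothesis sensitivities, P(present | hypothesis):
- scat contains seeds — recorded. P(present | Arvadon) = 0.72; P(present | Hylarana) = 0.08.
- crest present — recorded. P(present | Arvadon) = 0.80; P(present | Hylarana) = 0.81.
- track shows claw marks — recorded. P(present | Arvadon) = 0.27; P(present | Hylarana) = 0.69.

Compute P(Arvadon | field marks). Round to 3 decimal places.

0.563

By Bayes' rule with conditional independence, the unnormalized weight for each hypothesis is prior × ∏ likelihoods:
  Arvadon: 0.27 × 0.72 × 0.80 × 0.27 = 0.04199
  Hylarana: 0.73 × 0.08 × 0.81 × 0.69 = 0.03264
Marginal likelihood of the evidence = 0.07463.
P(Arvadon | evidence) = 0.04199 / 0.07463 ≈ 0.563.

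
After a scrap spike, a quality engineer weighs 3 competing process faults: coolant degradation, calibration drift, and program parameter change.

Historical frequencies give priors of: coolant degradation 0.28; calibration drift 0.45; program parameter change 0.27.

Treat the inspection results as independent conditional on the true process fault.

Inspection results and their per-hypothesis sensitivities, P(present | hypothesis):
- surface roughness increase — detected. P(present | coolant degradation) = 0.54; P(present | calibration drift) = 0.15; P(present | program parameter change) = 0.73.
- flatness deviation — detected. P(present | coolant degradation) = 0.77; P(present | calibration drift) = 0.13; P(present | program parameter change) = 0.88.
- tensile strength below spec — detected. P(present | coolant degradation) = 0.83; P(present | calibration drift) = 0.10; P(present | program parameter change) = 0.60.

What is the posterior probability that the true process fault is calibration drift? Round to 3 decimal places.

0.004

For each hypothesis, the unnormalized posterior weight is prior × product of the inspection result likelihoods:
  coolant degradation: 0.28 × 0.54 × 0.77 × 0.83 = 0.096632
  calibration drift: 0.45 × 0.15 × 0.13 × 0.10 = 0.0008775
  program parameter change: 0.27 × 0.73 × 0.88 × 0.60 = 0.10407
Normalizing constant Z = 0.096632 + 0.0008775 + 0.10407 = 0.20158.
P(calibration drift | evidence) = 0.0008775 / 0.20158 ≈ 0.004.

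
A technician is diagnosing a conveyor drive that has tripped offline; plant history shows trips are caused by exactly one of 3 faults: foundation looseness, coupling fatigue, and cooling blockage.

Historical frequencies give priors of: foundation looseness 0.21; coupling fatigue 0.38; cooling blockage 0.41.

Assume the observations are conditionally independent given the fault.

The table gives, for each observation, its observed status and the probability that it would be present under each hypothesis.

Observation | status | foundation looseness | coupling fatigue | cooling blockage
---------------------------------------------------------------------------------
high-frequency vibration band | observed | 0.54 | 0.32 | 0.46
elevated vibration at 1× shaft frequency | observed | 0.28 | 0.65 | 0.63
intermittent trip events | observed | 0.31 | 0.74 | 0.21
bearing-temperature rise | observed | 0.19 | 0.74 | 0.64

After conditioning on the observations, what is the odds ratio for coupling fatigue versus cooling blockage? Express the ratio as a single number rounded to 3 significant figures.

Unnormalized posterior weight (prior times the observation likelihoods) for each of the two hypotheses:
  coupling fatigue: 0.38 × 0.32 × 0.65 × 0.74 × 0.74 = 0.043282
  cooling blockage: 0.41 × 0.46 × 0.63 × 0.21 × 0.64 = 0.015969
Posterior odds = 0.043282 / 0.015969 ≈ 2.71.

2.71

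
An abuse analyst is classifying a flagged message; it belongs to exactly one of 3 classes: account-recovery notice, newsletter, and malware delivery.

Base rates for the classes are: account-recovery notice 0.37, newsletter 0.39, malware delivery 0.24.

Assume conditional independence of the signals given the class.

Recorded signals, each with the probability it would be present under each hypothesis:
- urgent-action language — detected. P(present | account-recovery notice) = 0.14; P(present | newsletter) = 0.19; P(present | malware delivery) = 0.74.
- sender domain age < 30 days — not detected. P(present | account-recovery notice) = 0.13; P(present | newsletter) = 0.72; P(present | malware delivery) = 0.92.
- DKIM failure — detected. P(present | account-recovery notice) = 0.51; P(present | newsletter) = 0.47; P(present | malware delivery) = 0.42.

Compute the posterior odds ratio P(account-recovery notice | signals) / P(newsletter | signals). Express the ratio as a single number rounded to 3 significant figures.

The normalizing constant cancels in an odds ratio, so compute prior × likelihood for the two hypotheses only (using 1 − P(present | H) for each absent signal):
  account-recovery notice: 0.37 × 0.14 × (1 − 0.13) × 0.51 = 0.022984
  newsletter: 0.39 × 0.19 × (1 − 0.72) × 0.47 = 0.0097516
Posterior odds = 0.022984 / 0.0097516 ≈ 2.36.

2.36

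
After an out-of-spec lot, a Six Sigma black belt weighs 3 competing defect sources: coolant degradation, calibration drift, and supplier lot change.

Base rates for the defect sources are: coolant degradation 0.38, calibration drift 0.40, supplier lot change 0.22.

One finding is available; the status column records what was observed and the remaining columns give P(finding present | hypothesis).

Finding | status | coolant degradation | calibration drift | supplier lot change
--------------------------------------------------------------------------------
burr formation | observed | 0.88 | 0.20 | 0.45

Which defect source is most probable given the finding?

coolant degradation

Multiply each prior by the likelihood of the finding:
  coolant degradation: 0.38 × 0.88 = 0.3344
  calibration drift: 0.40 × 0.20 = 0.08
  supplier lot change: 0.22 × 0.45 = 0.099
Normalizing constant Z = 0.3344 + 0.08 + 0.099 = 0.5134.
P(coolant degradation | evidence) ≈ 0.3344 / 0.5134 ≈ 0.651
P(calibration drift | evidence) ≈ 0.08 / 0.5134 ≈ 0.156
P(supplier lot change | evidence) ≈ 0.099 / 0.5134 ≈ 0.193
The largest is 0.651, so coolant degradation is most probable.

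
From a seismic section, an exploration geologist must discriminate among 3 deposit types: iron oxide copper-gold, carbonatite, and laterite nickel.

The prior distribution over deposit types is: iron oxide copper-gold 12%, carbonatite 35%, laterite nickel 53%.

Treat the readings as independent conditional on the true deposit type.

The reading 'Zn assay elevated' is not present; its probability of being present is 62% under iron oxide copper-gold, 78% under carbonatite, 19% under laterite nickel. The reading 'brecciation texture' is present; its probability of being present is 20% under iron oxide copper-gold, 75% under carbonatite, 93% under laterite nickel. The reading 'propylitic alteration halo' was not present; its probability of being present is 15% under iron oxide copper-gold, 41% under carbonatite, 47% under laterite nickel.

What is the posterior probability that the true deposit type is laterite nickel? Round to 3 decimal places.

For each hypothesis, the unnormalized posterior weight is prior × product of the reading likelihoods (using 1 − P(present | H) for each absent reading):
  iron oxide copper-gold: 0.12 × (1 − 0.62) × 0.20 × (1 − 0.15) = 0.007752
  carbonatite: 0.35 × (1 − 0.78) × 0.75 × (1 − 0.41) = 0.034072
  laterite nickel: 0.53 × (1 − 0.19) × 0.93 × (1 − 0.47) = 0.2116
Marginal likelihood of the evidence = 0.25343.
P(laterite nickel | evidence) = 0.2116 / 0.25343 ≈ 0.835.

0.835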